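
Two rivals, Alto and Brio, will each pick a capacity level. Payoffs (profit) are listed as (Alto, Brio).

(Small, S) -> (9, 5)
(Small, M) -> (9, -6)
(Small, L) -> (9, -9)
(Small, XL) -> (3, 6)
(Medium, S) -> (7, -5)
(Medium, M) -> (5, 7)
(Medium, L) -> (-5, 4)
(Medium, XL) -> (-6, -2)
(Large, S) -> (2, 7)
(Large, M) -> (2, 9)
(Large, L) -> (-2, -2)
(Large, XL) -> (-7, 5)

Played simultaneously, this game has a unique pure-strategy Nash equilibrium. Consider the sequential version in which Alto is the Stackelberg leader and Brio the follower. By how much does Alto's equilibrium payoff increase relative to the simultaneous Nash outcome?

2

Work backward from Brio's decision.
- Small: Brio compares 5, -6, -9, 6 and picks XL; Alto would get 3.
- Medium: Brio compares -5, 7, 4, -2 and picks M; Alto would get 5.
- Large: Brio compares 7, 9, -2, 5 and picks M; Alto would get 2.
Among 3, 5, 2, the best is 5 at Medium. Subgame-perfect outcome: (Medium, M) with payoffs (5, 7).
Under simultaneous play:
Alto's best replies: S→Small; M→Small; L→Small; XL→Small.
Brio's best replies: Small→XL; Medium→M; Large→M.
The unique mutual best reply is (Small, XL), giving (3, 6).
Alto's commitment gain: 5 − 3 = 2.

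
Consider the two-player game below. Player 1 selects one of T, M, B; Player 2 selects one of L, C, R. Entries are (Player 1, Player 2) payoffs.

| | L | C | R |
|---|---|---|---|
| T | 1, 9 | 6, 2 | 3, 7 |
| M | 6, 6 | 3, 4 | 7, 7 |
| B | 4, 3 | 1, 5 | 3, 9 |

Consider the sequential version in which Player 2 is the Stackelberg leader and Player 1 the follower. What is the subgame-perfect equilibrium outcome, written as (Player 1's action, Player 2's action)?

(M, R)

Backward induction with Player 2 moving first.
- L: BR = M, leader payoff 6.
- C: BR = T, leader payoff 2.
- R: BR = M, leader payoff 7.
Among 6, 2, 7, the best is 7 at R. Subgame-perfect outcome: (M, R) with payoffs (7, 7).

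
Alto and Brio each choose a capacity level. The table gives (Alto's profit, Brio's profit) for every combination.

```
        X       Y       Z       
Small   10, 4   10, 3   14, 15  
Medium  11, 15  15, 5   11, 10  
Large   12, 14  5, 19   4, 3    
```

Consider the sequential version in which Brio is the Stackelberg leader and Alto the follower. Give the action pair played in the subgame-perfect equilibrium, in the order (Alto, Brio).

Backward induction with Brio moving first.
- X: Alto compares 10, 11, 12 and picks Large; Brio would get 14.
- Y: Alto compares 10, 15, 5 and picks Medium; Brio would get 5.
- Z: Alto compares 14, 11, 4 and picks Small; Brio would get 15.
Maximizing over 14, 5, 15, Brio chooses Z. Subgame-perfect outcome: (Small, Z) with payoffs (14, 15).

(Small, Z)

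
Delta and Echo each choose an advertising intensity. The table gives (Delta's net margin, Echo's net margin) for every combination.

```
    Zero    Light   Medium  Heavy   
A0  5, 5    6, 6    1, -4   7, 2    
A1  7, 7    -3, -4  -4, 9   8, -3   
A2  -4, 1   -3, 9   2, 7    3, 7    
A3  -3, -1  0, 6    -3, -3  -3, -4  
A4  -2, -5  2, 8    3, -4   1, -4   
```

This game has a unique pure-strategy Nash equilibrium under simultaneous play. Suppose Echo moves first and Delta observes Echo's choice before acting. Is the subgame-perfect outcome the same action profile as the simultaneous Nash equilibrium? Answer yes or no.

no

Backward induction with Echo moving first.
- Zero: Delta compares 5, 7, -4, -3, -2 and picks A1; Echo would get 7.
- Light: Delta compares 6, -3, -3, 0, 2 and picks A0; Echo would get 6.
- Medium: Delta compares 1, -4, 2, -3, 3 and picks A4; Echo would get -4.
- Heavy: Delta compares 7, 8, 3, -3, 1 and picks A1; Echo would get -3.
Among 7, 6, -4, -3, the best is 7 at Zero. Subgame-perfect outcome: (A1, Zero) with payoffs (7, 7).
Under simultaneous play:
Delta's best replies: Zero→A1; Light→A0; Medium→A4; Heavy→A1.
Echo's best replies: A0→Light; A1→Medium; A2→Light; A3→Light; A4→Light.
The unique mutual best reply is (A0, Light), giving (6, 6).
Sequential outcome (A1, Zero) differs from the Nash profile (A0, Light).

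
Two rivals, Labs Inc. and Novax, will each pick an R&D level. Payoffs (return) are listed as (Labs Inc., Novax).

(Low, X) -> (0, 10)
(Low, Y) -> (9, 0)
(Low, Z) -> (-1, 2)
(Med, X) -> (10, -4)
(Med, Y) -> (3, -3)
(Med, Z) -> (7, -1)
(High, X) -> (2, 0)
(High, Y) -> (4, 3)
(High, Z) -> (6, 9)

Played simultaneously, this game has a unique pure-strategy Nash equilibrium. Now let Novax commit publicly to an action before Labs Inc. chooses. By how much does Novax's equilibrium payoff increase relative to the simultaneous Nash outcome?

Work backward from Labs Inc.'s decision.
- X: Labs Inc. compares 0, 10, 2 and picks Med; Novax would get -4.
- Y: Labs Inc. compares 9, 3, 4 and picks Low; Novax would get 0.
- Z: Labs Inc. compares -1, 7, 6 and picks Med; Novax would get -1.
Maximizing over -4, 0, -1, Novax chooses Y. Subgame-perfect outcome: (Low, Y) with payoffs (9, 0).
For the simultaneous game, intersect best replies.
Labs Inc.'s best replies: X→Med; Y→Low; Z→Med.
Novax's best replies: Low→X; Med→Z; High→Z.
The unique mutual best reply is (Med, Z), giving (7, -1).
Novax's commitment gain: 0 − -1 = 1.

1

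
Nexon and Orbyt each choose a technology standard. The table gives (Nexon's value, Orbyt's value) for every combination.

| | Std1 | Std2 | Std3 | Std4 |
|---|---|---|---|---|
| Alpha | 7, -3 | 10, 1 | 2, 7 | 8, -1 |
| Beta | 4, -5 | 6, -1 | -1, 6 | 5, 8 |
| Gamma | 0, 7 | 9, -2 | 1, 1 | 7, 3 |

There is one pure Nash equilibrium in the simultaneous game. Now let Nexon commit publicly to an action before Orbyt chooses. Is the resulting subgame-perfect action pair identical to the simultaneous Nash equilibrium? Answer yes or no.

Solve by backward induction (Nexon leads).
- Alpha: BR = Std3, leader payoff 2.
- Beta: BR = Std4, leader payoff 5.
- Gamma: BR = Std1, leader payoff 0.
Maximizing over 2, 5, 0, Nexon chooses Beta. Subgame-perfect outcome: (Beta, Std4) with payoffs (5, 8).
Now find the simultaneous Nash equilibrium.
Nexon's best replies: Std1→Alpha; Std2→Alpha; Std3→Alpha; Std4→Alpha.
Orbyt's best replies: Alpha→Std3; Beta→Std4; Gamma→Std1.
The unique mutual best reply is (Alpha, Std3), giving (2, 7).
Sequential outcome (Beta, Std4) differs from the Nash profile (Alpha, Std3).

no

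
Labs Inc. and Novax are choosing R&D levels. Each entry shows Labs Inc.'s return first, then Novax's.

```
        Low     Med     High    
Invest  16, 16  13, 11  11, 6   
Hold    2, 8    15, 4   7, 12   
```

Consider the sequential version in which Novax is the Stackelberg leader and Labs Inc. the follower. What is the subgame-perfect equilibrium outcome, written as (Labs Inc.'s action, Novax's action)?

(Invest, Low)

Labs Inc. best-responds to each possible Novax move:
- Low → Labs Inc. plays Invest (best of 16, 2); Novax gets 16.
- Med → Labs Inc. plays Hold (best of 13, 15); Novax gets 4.
- High → Labs Inc. plays Invest (best of 11, 7); Novax gets 6.
Novax's induced payoffs are 16, 4, 6, so Novax commits to Low. Subgame-perfect outcome: (Invest, Low) with payoffs (16, 16).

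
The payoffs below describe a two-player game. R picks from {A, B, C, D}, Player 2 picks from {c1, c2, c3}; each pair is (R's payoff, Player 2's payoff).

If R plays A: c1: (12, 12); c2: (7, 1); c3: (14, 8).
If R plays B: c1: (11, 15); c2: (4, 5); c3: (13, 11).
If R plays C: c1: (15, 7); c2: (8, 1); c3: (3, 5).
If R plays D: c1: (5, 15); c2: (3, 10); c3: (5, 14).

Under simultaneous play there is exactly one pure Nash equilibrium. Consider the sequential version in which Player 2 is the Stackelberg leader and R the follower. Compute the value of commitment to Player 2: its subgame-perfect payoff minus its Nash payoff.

Work backward from R's decision.
- c1: BR = C, leader payoff 7.
- c2: BR = C, leader payoff 1.
- c3: BR = A, leader payoff 8.
Maximizing over 7, 1, 8, Player 2 chooses c3. Subgame-perfect outcome: (A, c3) with payoffs (14, 8).
Now find the simultaneous Nash equilibrium.
R's best replies: c1→C; c2→C; c3→A.
Player 2's best replies: A→c1; B→c1; C→c1; D→c1.
The unique mutual best reply is (C, c1), giving (15, 7).
Player 2's commitment gain: 8 − 7 = 1.

1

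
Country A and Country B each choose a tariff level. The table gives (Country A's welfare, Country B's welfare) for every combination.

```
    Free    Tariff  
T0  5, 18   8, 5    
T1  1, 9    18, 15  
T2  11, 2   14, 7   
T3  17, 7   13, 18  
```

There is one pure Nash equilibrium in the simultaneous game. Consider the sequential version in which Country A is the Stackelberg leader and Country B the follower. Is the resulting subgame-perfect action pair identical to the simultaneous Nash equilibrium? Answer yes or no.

Country B best-responds to each possible Country A move:
- T0 → Country B plays Free (best of 18, 5); Country A gets 5.
- T1 → Country B plays Tariff (best of 9, 15); Country A gets 18.
- T2 → Country B plays Tariff (best of 2, 7); Country A gets 14.
- T3 → Country B plays Tariff (best of 7, 18); Country A gets 13.
Country A's induced payoffs are 5, 18, 14, 13, so Country A commits to T1. Subgame-perfect outcome: (T1, Tariff) with payoffs (18, 15).
Under simultaneous play:
Country A's best replies: Free→T3; Tariff→T1.
Country B's best replies: T0→Free; T1→Tariff; T2→Tariff; T3→Tariff.
Only (T1, Tariff) has each player best-responding; Nash payoffs (18, 15).
Sequential outcome (T1, Tariff) coincides with the Nash profile (T1, Tariff).

yes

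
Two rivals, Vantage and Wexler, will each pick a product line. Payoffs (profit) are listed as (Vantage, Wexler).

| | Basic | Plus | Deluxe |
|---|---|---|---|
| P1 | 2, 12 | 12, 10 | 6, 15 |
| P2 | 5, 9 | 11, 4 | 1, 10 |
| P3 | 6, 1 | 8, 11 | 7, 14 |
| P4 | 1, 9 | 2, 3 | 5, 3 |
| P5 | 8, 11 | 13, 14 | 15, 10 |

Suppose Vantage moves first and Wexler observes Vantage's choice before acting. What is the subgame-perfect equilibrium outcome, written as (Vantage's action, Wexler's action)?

(P5, Plus)

Solve by backward induction (Vantage leads).
- P1 → Wexler plays Deluxe (best of 12, 10, 15); Vantage gets 6.
- P2 → Wexler plays Deluxe (best of 9, 4, 10); Vantage gets 1.
- P3 → Wexler plays Deluxe (best of 1, 11, 14); Vantage gets 7.
- P4 → Wexler plays Basic (best of 9, 3, 3); Vantage gets 1.
- P5 → Wexler plays Plus (best of 11, 14, 10); Vantage gets 13.
Vantage's induced payoffs are 6, 1, 7, 1, 13, so Vantage commits to P5. Subgame-perfect outcome: (P5, Plus) with payoffs (13, 14).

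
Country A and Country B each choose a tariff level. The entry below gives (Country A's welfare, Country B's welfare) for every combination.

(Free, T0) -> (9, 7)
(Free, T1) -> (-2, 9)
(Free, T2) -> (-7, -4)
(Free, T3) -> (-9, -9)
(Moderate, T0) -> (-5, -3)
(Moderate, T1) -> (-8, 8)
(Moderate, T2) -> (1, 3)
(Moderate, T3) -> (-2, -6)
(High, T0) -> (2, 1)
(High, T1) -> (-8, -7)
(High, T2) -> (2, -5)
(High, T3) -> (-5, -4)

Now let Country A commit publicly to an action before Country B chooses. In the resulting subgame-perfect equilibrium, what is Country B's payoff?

Backward induction with Country A moving first.
- Free → Country B plays T1 (best of 7, 9, -4, -9); Country A gets -2.
- Moderate → Country B plays T1 (best of -3, 8, 3, -6); Country A gets -8.
- High → Country B plays T0 (best of 1, -7, -5, -4); Country A gets 2.
Maximizing over -2, -8, 2, Country A chooses High. Subgame-perfect outcome: (High, T0) with payoffs (2, 1).

1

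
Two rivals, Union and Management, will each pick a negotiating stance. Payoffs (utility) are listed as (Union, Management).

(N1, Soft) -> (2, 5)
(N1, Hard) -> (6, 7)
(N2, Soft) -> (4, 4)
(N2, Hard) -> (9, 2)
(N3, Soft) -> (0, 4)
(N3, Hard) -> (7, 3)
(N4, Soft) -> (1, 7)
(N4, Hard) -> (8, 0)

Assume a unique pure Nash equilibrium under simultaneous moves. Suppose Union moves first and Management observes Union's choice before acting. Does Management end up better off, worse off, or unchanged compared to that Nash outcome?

better off

Work backward from Management's decision.
- N1: Management compares 5, 7 and picks Hard; Union would get 6.
- N2: Management compares 4, 2 and picks Soft; Union would get 4.
- N3: Management compares 4, 3 and picks Soft; Union would get 0.
- N4: Management compares 7, 0 and picks Soft; Union would get 1.
Maximizing over 6, 4, 0, 1, Union chooses N1. Subgame-perfect outcome: (N1, Hard) with payoffs (6, 7).
For the simultaneous game, intersect best replies.
Union's best replies: Soft→N2; Hard→N2.
Management's best replies: N1→Hard; N2→Soft; N3→Soft; N4→Soft.
The unique mutual best reply is (N2, Soft), giving (4, 4).
Management earns 7 sequentially versus 4 at the Nash outcome: better off.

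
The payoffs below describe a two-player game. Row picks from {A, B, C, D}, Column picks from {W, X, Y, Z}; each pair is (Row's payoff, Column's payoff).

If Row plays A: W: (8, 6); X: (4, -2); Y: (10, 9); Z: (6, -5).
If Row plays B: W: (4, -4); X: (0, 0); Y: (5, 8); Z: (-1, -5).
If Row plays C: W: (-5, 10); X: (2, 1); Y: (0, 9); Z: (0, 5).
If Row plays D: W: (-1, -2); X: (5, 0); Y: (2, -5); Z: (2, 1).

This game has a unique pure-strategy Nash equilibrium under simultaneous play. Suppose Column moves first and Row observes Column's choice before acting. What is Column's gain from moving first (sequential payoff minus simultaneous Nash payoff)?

0

Work backward from Row's decision.
- W: BR = A, leader payoff 6.
- X: BR = D, leader payoff 0.
- Y: BR = A, leader payoff 9.
- Z: BR = A, leader payoff -5.
Among 6, 0, 9, -5, the best is 9 at Y. Subgame-perfect outcome: (A, Y) with payoffs (10, 9).
Under simultaneous play:
Row's best replies: W→A; X→D; Y→A; Z→A.
Column's best replies: A→Y; B→Y; C→W; D→Z.
Only (A, Y) has each player best-responding; Nash payoffs (10, 9).
Column's commitment gain: 9 − 9 = 0.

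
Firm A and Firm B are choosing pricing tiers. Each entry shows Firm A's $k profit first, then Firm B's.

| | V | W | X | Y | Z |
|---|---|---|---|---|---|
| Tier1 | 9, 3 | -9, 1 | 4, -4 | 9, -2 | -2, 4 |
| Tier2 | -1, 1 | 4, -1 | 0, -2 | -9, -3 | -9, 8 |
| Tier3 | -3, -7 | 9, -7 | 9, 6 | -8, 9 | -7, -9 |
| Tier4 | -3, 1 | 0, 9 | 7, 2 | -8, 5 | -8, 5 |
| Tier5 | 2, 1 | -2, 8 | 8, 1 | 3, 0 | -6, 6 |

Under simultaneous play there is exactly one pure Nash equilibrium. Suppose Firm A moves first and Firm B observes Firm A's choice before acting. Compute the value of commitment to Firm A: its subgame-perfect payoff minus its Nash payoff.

2

Solve by backward induction (Firm A leads).
- Tier1 → Firm B plays Z (best of 3, 1, -4, -2, 4); Firm A gets -2.
- Tier2 → Firm B plays Z (best of 1, -1, -2, -3, 8); Firm A gets -9.
- Tier3 → Firm B plays Y (best of -7, -7, 6, 9, -9); Firm A gets -8.
- Tier4 → Firm B plays W (best of 1, 9, 2, 5, 5); Firm A gets 0.
- Tier5 → Firm B plays W (best of 1, 8, 1, 0, 6); Firm A gets -2.
Maximizing over -2, -9, -8, 0, -2, Firm A chooses Tier4. Subgame-perfect outcome: (Tier4, W) with payoffs (0, 9).
Now find the simultaneous Nash equilibrium.
Firm A's best replies: V→Tier1; W→Tier3; X→Tier3; Y→Tier1; Z→Tier1.
Firm B's best replies: Tier1→Z; Tier2→Z; Tier3→Y; Tier4→W; Tier5→W.
The unique mutual best reply is (Tier1, Z), giving (-2, 4).
Firm A's commitment gain: 0 − -2 = 2.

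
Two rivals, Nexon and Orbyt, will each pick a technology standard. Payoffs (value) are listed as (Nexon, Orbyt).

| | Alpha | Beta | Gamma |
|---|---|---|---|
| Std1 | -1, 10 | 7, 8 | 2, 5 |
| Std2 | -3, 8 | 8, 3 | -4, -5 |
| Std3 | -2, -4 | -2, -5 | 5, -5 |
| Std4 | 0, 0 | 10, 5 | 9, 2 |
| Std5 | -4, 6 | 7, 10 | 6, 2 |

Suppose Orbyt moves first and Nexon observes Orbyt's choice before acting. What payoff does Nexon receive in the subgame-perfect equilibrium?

10

Solve by backward induction (Orbyt leads).
- Alpha: BR = Std4, leader payoff 0.
- Beta: BR = Std4, leader payoff 5.
- Gamma: BR = Std4, leader payoff 2.
Among 0, 5, 2, the best is 5 at Beta. Subgame-perfect outcome: (Std4, Beta) with payoffs (10, 5).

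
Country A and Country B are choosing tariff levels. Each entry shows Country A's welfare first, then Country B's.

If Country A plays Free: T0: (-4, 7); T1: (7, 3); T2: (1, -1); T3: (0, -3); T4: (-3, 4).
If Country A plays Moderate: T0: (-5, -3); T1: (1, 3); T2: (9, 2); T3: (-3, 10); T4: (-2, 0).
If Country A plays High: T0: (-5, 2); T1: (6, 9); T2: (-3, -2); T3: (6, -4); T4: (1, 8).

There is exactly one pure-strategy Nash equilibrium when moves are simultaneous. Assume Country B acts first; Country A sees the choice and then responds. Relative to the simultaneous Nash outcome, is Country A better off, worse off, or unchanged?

better off

Solve by backward induction (Country B leads).
- T0: BR = Free, leader payoff 7.
- T1: BR = Free, leader payoff 3.
- T2: BR = Moderate, leader payoff 2.
- T3: BR = High, leader payoff -4.
- T4: BR = High, leader payoff 8.
Maximizing over 7, 3, 2, -4, 8, Country B chooses T4. Subgame-perfect outcome: (High, T4) with payoffs (1, 8).
For the simultaneous game, intersect best replies.
Country A's best replies: T0→Free; T1→Free; T2→Moderate; T3→High; T4→High.
Country B's best replies: Free→T0; Moderate→T3; High→T1.
The unique mutual best reply is (Free, T0), giving (-4, 7).
Country A earns 1 sequentially versus -4 at the Nash outcome: better off.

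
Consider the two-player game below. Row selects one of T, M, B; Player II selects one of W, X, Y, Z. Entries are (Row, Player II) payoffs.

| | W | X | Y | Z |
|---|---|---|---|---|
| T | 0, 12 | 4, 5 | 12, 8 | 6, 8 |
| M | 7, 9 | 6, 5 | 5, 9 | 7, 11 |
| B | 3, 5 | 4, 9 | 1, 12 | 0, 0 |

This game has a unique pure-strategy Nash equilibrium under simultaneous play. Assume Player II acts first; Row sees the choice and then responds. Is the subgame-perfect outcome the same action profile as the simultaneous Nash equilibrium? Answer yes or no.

Backward induction with Player II moving first.
- W: BR = M, leader payoff 9.
- X: BR = M, leader payoff 5.
- Y: BR = T, leader payoff 8.
- Z: BR = M, leader payoff 11.
Player II's induced payoffs are 9, 5, 8, 11, so Player II commits to Z. Subgame-perfect outcome: (M, Z) with payoffs (7, 11).
For the simultaneous game, intersect best replies.
Row's best replies: W→M; X→M; Y→T; Z→M.
Player II's best replies: T→W; M→Z; B→Y.
The unique mutual best reply is (M, Z), giving (7, 11).
Sequential outcome (M, Z) coincides with the Nash profile (M, Z).

yes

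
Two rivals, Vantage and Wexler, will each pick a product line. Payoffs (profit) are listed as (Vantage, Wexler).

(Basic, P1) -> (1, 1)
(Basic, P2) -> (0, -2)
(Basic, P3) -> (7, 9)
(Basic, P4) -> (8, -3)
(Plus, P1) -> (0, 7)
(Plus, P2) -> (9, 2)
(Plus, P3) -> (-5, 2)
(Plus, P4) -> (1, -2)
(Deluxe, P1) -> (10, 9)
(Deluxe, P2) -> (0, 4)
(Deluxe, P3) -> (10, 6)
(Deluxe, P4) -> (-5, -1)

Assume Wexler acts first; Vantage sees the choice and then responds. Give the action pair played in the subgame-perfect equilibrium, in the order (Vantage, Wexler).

Vantage best-responds to each possible Wexler move:
- P1 → Vantage plays Deluxe (best of 1, 0, 10); Wexler gets 9.
- P2 → Vantage plays Plus (best of 0, 9, 0); Wexler gets 2.
- P3 → Vantage plays Deluxe (best of 7, -5, 10); Wexler gets 6.
- P4 → Vantage plays Basic (best of 8, 1, -5); Wexler gets -3.
Among 9, 2, 6, -3, the best is 9 at P1. Subgame-perfect outcome: (Deluxe, P1) with payoffs (10, 9).

(Deluxe, P1)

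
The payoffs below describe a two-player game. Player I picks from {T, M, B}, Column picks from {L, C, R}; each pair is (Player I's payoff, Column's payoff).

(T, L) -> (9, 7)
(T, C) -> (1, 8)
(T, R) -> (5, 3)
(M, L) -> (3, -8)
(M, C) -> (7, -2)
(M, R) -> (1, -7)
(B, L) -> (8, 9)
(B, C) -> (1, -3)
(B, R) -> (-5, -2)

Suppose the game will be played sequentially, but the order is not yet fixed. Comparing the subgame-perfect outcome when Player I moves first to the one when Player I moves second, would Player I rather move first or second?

If Player I leads: Column's best replies are T→C, M→C, B→L; Player I's induced payoffs 1, 7, 8; outcome (B, L), payoffs (8, 9).
If Column leads: Player I's best replies are L→T, C→M, R→T; Column's induced payoffs 7, -2, 3; outcome (T, L), payoffs (9, 7).
Player I gets 8 moving first and 9 moving second, so Player I prefers to move second.

second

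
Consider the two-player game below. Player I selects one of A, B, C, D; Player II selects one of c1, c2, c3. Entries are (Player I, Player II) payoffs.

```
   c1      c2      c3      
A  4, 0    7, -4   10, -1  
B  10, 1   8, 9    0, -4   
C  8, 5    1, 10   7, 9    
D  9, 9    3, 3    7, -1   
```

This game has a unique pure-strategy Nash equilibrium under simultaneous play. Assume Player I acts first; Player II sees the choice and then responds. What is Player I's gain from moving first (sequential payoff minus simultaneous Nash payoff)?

1

Player II best-responds to each possible Player I move:
- A → Player II plays c1 (best of 0, -4, -1); Player I gets 4.
- B → Player II plays c2 (best of 1, 9, -4); Player I gets 8.
- C → Player II plays c2 (best of 5, 10, 9); Player I gets 1.
- D → Player II plays c1 (best of 9, 3, -1); Player I gets 9.
Among 4, 8, 1, 9, the best is 9 at D. Subgame-perfect outcome: (D, c1) with payoffs (9, 9).
Under simultaneous play:
Player I's best replies: c1→B; c2→B; c3→A.
Player II's best replies: A→c1; B→c2; C→c2; D→c1.
Only (B, c2) has each player best-responding; Nash payoffs (8, 9).
Player I's commitment gain: 9 − 8 = 1.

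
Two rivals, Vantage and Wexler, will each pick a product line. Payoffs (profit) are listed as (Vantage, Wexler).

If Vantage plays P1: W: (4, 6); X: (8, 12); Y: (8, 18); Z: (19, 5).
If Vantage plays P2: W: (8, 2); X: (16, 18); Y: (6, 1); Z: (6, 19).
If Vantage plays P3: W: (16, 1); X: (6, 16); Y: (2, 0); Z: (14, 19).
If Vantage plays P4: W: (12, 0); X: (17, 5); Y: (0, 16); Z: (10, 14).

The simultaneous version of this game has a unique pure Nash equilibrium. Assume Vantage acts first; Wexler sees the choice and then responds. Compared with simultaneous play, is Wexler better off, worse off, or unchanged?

Solve by backward induction (Vantage leads).
- P1: Wexler compares 6, 12, 18, 5 and picks Y; Vantage would get 8.
- P2: Wexler compares 2, 18, 1, 19 and picks Z; Vantage would get 6.
- P3: Wexler compares 1, 16, 0, 19 and picks Z; Vantage would get 14.
- P4: Wexler compares 0, 5, 16, 14 and picks Y; Vantage would get 0.
Maximizing over 8, 6, 14, 0, Vantage chooses P3. Subgame-perfect outcome: (P3, Z) with payoffs (14, 19).
Under simultaneous play:
Vantage's best replies: W→P3; X→P4; Y→P1; Z→P1.
Wexler's best replies: P1→Y; P2→Z; P3→Z; P4→Y.
Only (P1, Y) has each player best-responding; Nash payoffs (8, 18).
Wexler earns 19 sequentially versus 18 at the Nash outcome: better off.

better off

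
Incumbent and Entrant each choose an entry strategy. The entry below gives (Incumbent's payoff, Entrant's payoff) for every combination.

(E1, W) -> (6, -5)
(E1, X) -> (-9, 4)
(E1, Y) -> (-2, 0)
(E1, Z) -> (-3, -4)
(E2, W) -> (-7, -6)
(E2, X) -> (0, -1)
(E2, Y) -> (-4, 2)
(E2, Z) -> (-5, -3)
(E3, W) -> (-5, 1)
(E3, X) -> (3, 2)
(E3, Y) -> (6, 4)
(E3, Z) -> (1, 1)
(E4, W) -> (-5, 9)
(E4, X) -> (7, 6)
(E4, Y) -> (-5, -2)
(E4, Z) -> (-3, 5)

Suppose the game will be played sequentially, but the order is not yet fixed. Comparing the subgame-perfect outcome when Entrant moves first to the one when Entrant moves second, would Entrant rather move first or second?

first

If Incumbent leads: Entrant's best replies are E1→X, E2→Y, E3→Y, E4→W; Incumbent's induced payoffs -9, -4, 6, -5; outcome (E3, Y), payoffs (6, 4).
If Entrant leads: Incumbent's best replies are W→E1, X→E4, Y→E3, Z→E3; Entrant's induced payoffs -5, 6, 4, 1; outcome (E4, X), payoffs (7, 6).
Entrant gets 6 moving first and 4 moving second, so Entrant prefers to move first.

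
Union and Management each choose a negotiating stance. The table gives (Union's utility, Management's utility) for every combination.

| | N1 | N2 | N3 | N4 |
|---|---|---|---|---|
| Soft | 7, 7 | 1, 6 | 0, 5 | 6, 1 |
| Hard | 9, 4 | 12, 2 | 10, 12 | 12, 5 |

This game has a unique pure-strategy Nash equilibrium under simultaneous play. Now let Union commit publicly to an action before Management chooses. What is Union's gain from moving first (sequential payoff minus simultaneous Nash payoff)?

Backward induction with Union moving first.
- Soft → Management plays N1 (best of 7, 6, 5, 1); Union gets 7.
- Hard → Management plays N3 (best of 4, 2, 12, 5); Union gets 10.
Maximizing over 7, 10, Union chooses Hard. Subgame-perfect outcome: (Hard, N3) with payoffs (10, 12).
Now find the simultaneous Nash equilibrium.
Union's best replies: N1→Hard; N2→Hard; N3→Hard; N4→Hard.
Management's best replies: Soft→N1; Hard→N3.
Only (Hard, N3) has each player best-responding; Nash payoffs (10, 12).
Union's commitment gain: 10 − 10 = 0.

0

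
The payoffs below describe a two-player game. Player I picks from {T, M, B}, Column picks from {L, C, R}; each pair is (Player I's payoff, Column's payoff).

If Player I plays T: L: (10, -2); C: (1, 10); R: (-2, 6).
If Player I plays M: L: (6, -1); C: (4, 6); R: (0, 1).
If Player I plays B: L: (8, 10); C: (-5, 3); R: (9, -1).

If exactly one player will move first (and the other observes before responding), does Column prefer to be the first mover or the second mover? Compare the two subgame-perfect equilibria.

If Player I leads: Column's best replies are T→C, M→C, B→L; Player I's induced payoffs 1, 4, 8; outcome (B, L), payoffs (8, 10).
If Column leads: Player I's best replies are L→T, C→M, R→B; Column's induced payoffs -2, 6, -1; outcome (M, C), payoffs (4, 6).
Column gets 6 moving first and 10 moving second, so Column prefers to move second.

second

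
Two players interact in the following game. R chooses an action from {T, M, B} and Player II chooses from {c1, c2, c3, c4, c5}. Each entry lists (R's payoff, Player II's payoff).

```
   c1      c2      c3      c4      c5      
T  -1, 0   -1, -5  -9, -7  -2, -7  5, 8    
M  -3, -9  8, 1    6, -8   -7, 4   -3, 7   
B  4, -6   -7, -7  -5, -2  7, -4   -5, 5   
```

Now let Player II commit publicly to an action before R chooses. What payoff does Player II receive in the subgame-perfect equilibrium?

Solve by backward induction (Player II leads).
- c1: R compares -1, -3, 4 and picks B; Player II would get -6.
- c2: R compares -1, 8, -7 and picks M; Player II would get 1.
- c3: R compares -9, 6, -5 and picks M; Player II would get -8.
- c4: R compares -2, -7, 7 and picks B; Player II would get -4.
- c5: R compares 5, -3, -5 and picks T; Player II would get 8.
Player II's induced payoffs are -6, 1, -8, -4, 8, so Player II commits to c5. Subgame-perfect outcome: (T, c5) with payoffs (5, 8).

8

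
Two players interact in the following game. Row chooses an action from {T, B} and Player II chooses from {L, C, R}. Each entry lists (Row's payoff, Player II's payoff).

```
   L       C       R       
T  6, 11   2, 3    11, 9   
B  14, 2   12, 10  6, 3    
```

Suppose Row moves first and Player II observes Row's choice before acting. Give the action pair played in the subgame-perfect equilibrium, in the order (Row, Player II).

(B, C)

Player II best-responds to each possible Row move:
- T → Player II plays L (best of 11, 3, 9); Row gets 6.
- B → Player II plays C (best of 2, 10, 3); Row gets 12.
Row's induced payoffs are 6, 12, so Row commits to B. Subgame-perfect outcome: (B, C) with payoffs (12, 10).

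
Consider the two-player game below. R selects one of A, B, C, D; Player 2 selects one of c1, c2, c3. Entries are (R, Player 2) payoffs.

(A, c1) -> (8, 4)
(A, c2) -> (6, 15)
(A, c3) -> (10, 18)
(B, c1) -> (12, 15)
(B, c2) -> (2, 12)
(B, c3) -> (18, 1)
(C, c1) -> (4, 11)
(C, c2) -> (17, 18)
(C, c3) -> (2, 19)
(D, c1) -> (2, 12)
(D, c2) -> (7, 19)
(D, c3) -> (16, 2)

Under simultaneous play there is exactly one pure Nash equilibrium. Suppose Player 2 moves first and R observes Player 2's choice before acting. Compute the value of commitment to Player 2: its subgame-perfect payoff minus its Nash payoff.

R best-responds to each possible Player 2 move:
- c1: R compares 8, 12, 4, 2 and picks B; Player 2 would get 15.
- c2: R compares 6, 2, 17, 7 and picks C; Player 2 would get 18.
- c3: R compares 10, 18, 2, 16 and picks B; Player 2 would get 1.
Among 15, 18, 1, the best is 18 at c2. Subgame-perfect outcome: (C, c2) with payoffs (17, 18).
Under simultaneous play:
R's best replies: c1→B; c2→C; c3→B.
Player 2's best replies: A→c3; B→c1; C→c3; D→c2.
The unique mutual best reply is (B, c1), giving (12, 15).
Player 2's commitment gain: 18 − 15 = 3.

3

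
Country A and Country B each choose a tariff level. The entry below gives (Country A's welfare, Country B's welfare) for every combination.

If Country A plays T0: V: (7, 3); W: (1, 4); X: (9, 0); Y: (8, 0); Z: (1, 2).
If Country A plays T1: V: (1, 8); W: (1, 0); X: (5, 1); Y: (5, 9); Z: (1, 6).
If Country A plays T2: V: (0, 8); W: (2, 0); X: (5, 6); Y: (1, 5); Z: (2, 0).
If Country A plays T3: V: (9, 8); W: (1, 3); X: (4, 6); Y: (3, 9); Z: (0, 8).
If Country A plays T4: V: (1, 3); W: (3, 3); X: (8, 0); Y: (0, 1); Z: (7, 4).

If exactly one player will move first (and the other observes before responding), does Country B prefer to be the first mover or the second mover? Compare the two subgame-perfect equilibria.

If Country A leads: Country B's best replies are T0→W, T1→Y, T2→V, T3→Y, T4→Z; Country A's induced payoffs 1, 5, 0, 3, 7; outcome (T4, Z), payoffs (7, 4).
If Country B leads: Country A's best replies are V→T3, W→T4, X→T0, Y→T0, Z→T4; Country B's induced payoffs 8, 3, 0, 0, 4; outcome (T3, V), payoffs (9, 8).
Country B gets 8 moving first and 4 moving second, so Country B prefers to move first.

first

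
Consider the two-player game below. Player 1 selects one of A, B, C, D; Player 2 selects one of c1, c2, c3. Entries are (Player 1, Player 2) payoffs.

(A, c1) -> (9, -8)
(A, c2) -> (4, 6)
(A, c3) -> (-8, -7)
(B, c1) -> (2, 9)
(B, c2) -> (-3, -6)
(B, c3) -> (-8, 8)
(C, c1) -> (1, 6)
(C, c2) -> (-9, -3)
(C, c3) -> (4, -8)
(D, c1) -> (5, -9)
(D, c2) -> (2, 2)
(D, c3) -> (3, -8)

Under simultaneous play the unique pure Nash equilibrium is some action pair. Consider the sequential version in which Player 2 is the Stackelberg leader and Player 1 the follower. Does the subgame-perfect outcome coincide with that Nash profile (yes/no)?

Work backward from Player 1's decision.
- c1 → Player 1 plays A (best of 9, 2, 1, 5); Player 2 gets -8.
- c2 → Player 1 plays A (best of 4, -3, -9, 2); Player 2 gets 6.
- c3 → Player 1 plays C (best of -8, -8, 4, 3); Player 2 gets -8.
Player 2's induced payoffs are -8, 6, -8, so Player 2 commits to c2. Subgame-perfect outcome: (A, c2) with payoffs (4, 6).
For the simultaneous game, intersect best replies.
Player 1's best replies: c1→A; c2→A; c3→C.
Player 2's best replies: A→c2; B→c1; C→c1; D→c2.
Only (A, c2) has each player best-responding; Nash payoffs (4, 6).
Sequential outcome (A, c2) coincides with the Nash profile (A, c2).

yes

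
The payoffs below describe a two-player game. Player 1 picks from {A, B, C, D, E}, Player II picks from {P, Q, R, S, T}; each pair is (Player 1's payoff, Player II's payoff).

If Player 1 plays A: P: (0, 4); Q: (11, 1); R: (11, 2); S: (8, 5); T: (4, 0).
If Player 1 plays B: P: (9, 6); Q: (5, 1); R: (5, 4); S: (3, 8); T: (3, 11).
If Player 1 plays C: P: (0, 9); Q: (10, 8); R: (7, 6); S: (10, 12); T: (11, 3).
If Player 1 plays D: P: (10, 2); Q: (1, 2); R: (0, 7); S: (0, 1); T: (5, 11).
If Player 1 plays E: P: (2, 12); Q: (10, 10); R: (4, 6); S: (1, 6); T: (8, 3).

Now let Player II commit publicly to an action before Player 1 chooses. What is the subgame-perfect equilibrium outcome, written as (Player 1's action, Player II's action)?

(C, S)

Solve by backward induction (Player II leads).
- P: BR = D, leader payoff 2.
- Q: BR = A, leader payoff 1.
- R: BR = A, leader payoff 2.
- S: BR = C, leader payoff 12.
- T: BR = C, leader payoff 3.
Player II's induced payoffs are 2, 1, 2, 12, 3, so Player II commits to S. Subgame-perfect outcome: (C, S) with payoffs (10, 12).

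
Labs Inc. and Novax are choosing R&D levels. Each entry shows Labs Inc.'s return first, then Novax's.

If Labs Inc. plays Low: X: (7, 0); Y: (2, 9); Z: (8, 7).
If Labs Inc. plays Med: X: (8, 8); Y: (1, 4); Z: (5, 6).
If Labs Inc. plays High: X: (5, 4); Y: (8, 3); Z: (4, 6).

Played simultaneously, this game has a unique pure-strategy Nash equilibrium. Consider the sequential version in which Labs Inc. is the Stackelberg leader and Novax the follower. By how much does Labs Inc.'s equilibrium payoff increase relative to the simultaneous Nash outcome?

Novax best-responds to each possible Labs Inc. move:
- Low: Novax compares 0, 9, 7 and picks Y; Labs Inc. would get 2.
- Med: Novax compares 8, 4, 6 and picks X; Labs Inc. would get 8.
- High: Novax compares 4, 3, 6 and picks Z; Labs Inc. would get 4.
Maximizing over 2, 8, 4, Labs Inc. chooses Med. Subgame-perfect outcome: (Med, X) with payoffs (8, 8).
For the simultaneous game, intersect best replies.
Labs Inc.'s best replies: X→Med; Y→High; Z→Low.
Novax's best replies: Low→Y; Med→X; High→Z.
Only (Med, X) has each player best-responding; Nash payoffs (8, 8).
Labs Inc.'s commitment gain: 8 − 8 = 0.

0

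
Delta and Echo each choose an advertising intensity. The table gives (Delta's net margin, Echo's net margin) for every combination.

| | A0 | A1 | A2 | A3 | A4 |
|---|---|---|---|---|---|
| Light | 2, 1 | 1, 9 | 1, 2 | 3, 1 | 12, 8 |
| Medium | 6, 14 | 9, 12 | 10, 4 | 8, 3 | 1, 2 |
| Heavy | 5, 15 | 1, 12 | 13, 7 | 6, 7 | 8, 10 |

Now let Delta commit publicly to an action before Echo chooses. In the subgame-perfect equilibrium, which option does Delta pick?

Medium

Solve by backward induction (Delta leads).
- Light → Echo plays A1 (best of 1, 9, 2, 1, 8); Delta gets 1.
- Medium → Echo plays A0 (best of 14, 12, 4, 3, 2); Delta gets 6.
- Heavy → Echo plays A0 (best of 15, 12, 7, 7, 10); Delta gets 5.
Delta's induced payoffs are 1, 6, 5, so Delta commits to Medium. Subgame-perfect outcome: (Medium, A0) with payoffs (6, 14).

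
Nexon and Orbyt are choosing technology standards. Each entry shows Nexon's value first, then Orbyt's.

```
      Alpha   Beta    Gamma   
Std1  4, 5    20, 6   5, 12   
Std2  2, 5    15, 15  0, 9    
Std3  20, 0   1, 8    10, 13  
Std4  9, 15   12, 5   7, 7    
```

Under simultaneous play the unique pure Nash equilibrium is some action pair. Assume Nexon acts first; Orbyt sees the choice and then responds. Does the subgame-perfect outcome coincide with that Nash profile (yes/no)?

Orbyt best-responds to each possible Nexon move:
- Std1 → Orbyt plays Gamma (best of 5, 6, 12); Nexon gets 5.
- Std2 → Orbyt plays Beta (best of 5, 15, 9); Nexon gets 15.
- Std3 → Orbyt plays Gamma (best of 0, 8, 13); Nexon gets 10.
- Std4 → Orbyt plays Alpha (best of 15, 5, 7); Nexon gets 9.
Nexon's induced payoffs are 5, 15, 10, 9, so Nexon commits to Std2. Subgame-perfect outcome: (Std2, Beta) with payoffs (15, 15).
Now find the simultaneous Nash equilibrium.
Nexon's best replies: Alpha→Std3; Beta→Std1; Gamma→Std3.
Orbyt's best replies: Std1→Gamma; Std2→Beta; Std3→Gamma; Std4→Alpha.
The unique mutual best reply is (Std3, Gamma), giving (10, 13).
Sequential outcome (Std2, Beta) differs from the Nash profile (Std3, Gamma).

no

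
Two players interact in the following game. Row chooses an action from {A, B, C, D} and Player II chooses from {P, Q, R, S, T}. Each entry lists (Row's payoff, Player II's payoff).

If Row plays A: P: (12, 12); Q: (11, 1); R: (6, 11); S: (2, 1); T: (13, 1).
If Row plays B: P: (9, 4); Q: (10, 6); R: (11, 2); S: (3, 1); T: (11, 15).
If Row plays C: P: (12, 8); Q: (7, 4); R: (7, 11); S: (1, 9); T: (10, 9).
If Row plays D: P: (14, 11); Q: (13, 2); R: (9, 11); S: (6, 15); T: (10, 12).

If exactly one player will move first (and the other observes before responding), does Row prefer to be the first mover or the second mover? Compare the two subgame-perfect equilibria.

first

If Row leads: Player II's best replies are A→P, B→T, C→R, D→S; Row's induced payoffs 12, 11, 7, 6; outcome (A, P), payoffs (12, 12).
If Player II leads: Row's best replies are P→D, Q→D, R→B, S→D, T→A; Player II's induced payoffs 11, 2, 2, 15, 1; outcome (D, S), payoffs (6, 15).
Row gets 12 moving first and 6 moving second, so Row prefers to move first.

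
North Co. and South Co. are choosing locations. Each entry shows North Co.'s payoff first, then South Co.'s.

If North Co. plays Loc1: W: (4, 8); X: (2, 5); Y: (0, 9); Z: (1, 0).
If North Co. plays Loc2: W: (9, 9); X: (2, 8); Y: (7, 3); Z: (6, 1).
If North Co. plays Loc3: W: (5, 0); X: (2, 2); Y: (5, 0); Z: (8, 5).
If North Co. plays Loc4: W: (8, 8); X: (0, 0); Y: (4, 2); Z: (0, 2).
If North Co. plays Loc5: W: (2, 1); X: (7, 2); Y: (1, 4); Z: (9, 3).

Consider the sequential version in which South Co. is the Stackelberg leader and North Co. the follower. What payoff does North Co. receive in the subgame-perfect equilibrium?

North Co. best-responds to each possible South Co. move:
- W: North Co. compares 4, 9, 5, 8, 2 and picks Loc2; South Co. would get 9.
- X: North Co. compares 2, 2, 2, 0, 7 and picks Loc5; South Co. would get 2.
- Y: North Co. compares 0, 7, 5, 4, 1 and picks Loc2; South Co. would get 3.
- Z: North Co. compares 1, 6, 8, 0, 9 and picks Loc5; South Co. would get 3.
Among 9, 2, 3, 3, the best is 9 at W. Subgame-perfect outcome: (Loc2, W) with payoffs (9, 9).

9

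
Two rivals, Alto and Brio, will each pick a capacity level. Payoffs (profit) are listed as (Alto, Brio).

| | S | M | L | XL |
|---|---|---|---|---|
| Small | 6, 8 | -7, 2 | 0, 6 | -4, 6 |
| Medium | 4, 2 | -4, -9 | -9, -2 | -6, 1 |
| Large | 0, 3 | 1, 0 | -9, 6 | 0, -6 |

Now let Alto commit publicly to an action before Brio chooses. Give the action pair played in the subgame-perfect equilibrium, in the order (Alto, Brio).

Brio best-responds to each possible Alto move:
- Small: BR = S, leader payoff 6.
- Medium: BR = S, leader payoff 4.
- Large: BR = L, leader payoff -9.
Alto's induced payoffs are 6, 4, -9, so Alto commits to Small. Subgame-perfect outcome: (Small, S) with payoffs (6, 8).

(Small, S)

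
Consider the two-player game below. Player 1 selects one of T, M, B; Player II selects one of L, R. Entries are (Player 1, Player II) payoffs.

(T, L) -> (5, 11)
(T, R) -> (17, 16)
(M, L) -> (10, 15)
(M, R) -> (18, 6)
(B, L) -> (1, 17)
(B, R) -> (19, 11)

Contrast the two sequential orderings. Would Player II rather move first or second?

If Player 1 leads: Player II's best replies are T→R, M→L, B→L; Player 1's induced payoffs 17, 10, 1; outcome (T, R), payoffs (17, 16).
If Player II leads: Player 1's best replies are L→M, R→B; Player II's induced payoffs 15, 11; outcome (M, L), payoffs (10, 15).
Player II gets 15 moving first and 16 moving second, so Player II prefers to move second.

second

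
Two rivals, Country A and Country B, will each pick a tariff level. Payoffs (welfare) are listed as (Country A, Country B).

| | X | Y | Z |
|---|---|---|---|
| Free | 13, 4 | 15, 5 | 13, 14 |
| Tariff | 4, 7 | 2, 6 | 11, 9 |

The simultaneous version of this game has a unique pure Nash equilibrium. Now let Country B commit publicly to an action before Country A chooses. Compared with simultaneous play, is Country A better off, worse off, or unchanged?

unchanged

Country A best-responds to each possible Country B move:
- X → Country A plays Free (best of 13, 4); Country B gets 4.
- Y → Country A plays Free (best of 15, 2); Country B gets 5.
- Z → Country A plays Free (best of 13, 11); Country B gets 14.
Among 4, 5, 14, the best is 14 at Z. Subgame-perfect outcome: (Free, Z) with payoffs (13, 14).
For the simultaneous game, intersect best replies.
Country A's best replies: X→Free; Y→Free; Z→Free.
Country B's best replies: Free→Z; Tariff→Z.
The unique mutual best reply is (Free, Z), giving (13, 14).
Country A earns 13 sequentially versus 13 at the Nash outcome: unchanged.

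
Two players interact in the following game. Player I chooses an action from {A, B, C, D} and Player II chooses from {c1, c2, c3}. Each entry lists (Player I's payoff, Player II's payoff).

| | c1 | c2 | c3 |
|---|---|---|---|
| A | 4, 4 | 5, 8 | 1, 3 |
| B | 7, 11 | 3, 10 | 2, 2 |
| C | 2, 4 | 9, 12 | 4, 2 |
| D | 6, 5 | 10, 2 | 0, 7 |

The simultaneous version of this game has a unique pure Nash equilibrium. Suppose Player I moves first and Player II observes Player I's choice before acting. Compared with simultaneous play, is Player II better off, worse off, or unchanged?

Backward induction with Player I moving first.
- A: Player II compares 4, 8, 3 and picks c2; Player I would get 5.
- B: Player II compares 11, 10, 2 and picks c1; Player I would get 7.
- C: Player II compares 4, 12, 2 and picks c2; Player I would get 9.
- D: Player II compares 5, 2, 7 and picks c3; Player I would get 0.
Player I's induced payoffs are 5, 7, 9, 0, so Player I commits to C. Subgame-perfect outcome: (C, c2) with payoffs (9, 12).
For the simultaneous game, intersect best replies.
Player I's best replies: c1→B; c2→D; c3→C.
Player II's best replies: A→c2; B→c1; C→c2; D→c3.
The unique mutual best reply is (B, c1), giving (7, 11).
Player II earns 12 sequentially versus 11 at the Nash outcome: better off.

better off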